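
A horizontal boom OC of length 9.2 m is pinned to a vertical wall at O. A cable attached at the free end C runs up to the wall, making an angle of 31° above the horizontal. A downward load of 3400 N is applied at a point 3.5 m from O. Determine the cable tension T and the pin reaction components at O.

ΣM about O: T·sin31°·9.2 − 3400·3.5 = 0 → T = 11900/(9.2·0.515038) = 2511.42 ≈ 2511 N.
ΣF_x = 0: O_x − T·cos31° = 0 → O_x = 2511.42 × 0.857167 = 2153 N.
ΣF_y = 0: O_y + T·sin31° − 3400 = 0 → O_y = 3400 − 2511.42 × 0.515038 = 2107 N.

T = 2511 N, O_x = 2153 N, O_y = 2107 N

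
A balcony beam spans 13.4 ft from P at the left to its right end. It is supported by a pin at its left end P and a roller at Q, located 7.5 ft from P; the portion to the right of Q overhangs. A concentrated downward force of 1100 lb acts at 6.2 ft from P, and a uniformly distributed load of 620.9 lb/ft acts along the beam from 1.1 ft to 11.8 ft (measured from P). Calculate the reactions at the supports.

P_x = 0, P_y = 1121 lb, Q_y = 6623 lb

Resultant of the distributed load: 620.9 × 10.7 = 6643.63 lb at 6.45 ft from P.
Taking moments about P: Q_y·7.5 − 1100·6.2 − (620.9·10.7)·6.45 = 0 → Q_y = 49671.4135/7.5 = 6622.86 ≈ 6623 lb.
ΣF_y = 0: P_y + 6622.86 − 1100 − 620.9·10.7 = 0 → P_y = 1121 lb.
ΣF_x = 0: no horizontal applied forces, so P_x = 0.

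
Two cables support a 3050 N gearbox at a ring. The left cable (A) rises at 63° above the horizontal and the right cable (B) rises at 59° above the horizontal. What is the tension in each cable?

T_A = 1852 N, T_B = 1633 N

ΣF_x = 0: −T_A·cos63° + T_B·cos59° = 0 → T_B = 0.88147·T_A.
ΣF_y = 0: T_A·sin63° + T_B·sin59° = 3050.
Substitute: T_A·(0.891007 + 0.88147·0.857167) = 3050 → T_A = 1852.33 ≈ 1852 N.
Then T_B = 0.88147 × 1852.33 = 1633 N.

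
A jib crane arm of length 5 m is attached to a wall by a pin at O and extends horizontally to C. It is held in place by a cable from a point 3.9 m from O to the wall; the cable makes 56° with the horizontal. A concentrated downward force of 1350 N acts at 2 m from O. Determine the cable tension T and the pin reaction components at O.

T = 835.1 N, O_x = 467.0 N, O_y = 657.7 N

ΣM about O: T·sin56°·3.9 − 1350·2 = 0 → T = 2700/(3.9·0.829038) = 835.074 ≈ 835.1 N.
ΣF_x = 0: O_x − T·cos56° = 0 → O_x = 835.074 × 0.559193 = 467.0 N.
ΣF_y = 0: O_y + T·sin56° − 1350 = 0 → O_y = 1350 − 835.074 × 0.829038 = 657.7 N.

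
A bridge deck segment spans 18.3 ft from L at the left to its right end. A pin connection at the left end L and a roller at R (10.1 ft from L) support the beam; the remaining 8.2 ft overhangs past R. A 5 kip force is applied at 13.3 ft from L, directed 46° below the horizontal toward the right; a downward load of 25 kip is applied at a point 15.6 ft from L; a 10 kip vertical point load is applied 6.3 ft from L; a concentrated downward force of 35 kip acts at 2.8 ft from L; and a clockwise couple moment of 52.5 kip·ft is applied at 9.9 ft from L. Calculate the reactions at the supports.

Taking moments about L: R_y·10.1 − 5·sin46°·13.3 − 25·15.6 − 10·6.3 − 35·2.8 − 52.5 = 0 → R_y = 651.336/10.1 = 64.4887 ≈ 64.49 kip.
ΣF_y = 0: L_y + 64.4887 − 5·sin46° − 25 − 10 − 35 = 0 → L_y = 9.108 kip.
ΣF_x = 0: L_x + 5·cos46° = 0 → L_x = -3.473 kip.

L_x = -3.473 kip, L_y = 9.108 kip, R_y = 64.49 kip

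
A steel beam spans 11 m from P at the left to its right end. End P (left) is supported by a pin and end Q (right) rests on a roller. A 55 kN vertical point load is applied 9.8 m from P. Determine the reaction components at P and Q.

P_x = 0, P_y = 6.000 kN, Q_y = 49.00 kN

Moments about P: Q_y·11 − 55·9.8 = 0 → Q_y = 539/11 = 49.00 kN.
ΣF_y = 0: P_y + 49 − 55 = 0 → P_y = 6.000 kN.
ΣF_x = 0: no horizontal applied forces, so P_x = 0.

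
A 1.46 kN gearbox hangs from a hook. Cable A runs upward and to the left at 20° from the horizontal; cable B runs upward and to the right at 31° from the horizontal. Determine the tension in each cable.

ΣF_x = 0: −T_A·cos20° + T_B·cos31° = 0 → T_B = 1.09628·T_A.
ΣF_y = 0: T_A·sin20° + T_B·sin31° = 1.46.
Substitute: T_A·(0.34202 + 1.09628·0.515038) = 1.46 → T_A = 1.61033 ≈ 1.610 kN.
Then T_B = 1.09628 × 1.61033 = 1.765 kN.

T_A = 1.610 kN, T_B = 1.765 kN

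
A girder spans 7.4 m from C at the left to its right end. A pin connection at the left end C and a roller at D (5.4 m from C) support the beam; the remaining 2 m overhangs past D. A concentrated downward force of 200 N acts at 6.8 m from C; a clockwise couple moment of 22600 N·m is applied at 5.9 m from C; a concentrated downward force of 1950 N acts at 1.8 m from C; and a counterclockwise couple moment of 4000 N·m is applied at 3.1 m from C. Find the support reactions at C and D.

C_x = 0, C_y = -2196 N, D_y = 4346 N

Moments about C: D_y·5.4 − 200·6.8 − 22600 − 1950·1.8 + 4000 = 0 → D_y = 23470/5.4 = 4346.3 ≈ 4346 N.
ΣF_y = 0: C_y + 4346.3 − 200 − 1950 = 0 → C_y = -2196 N.
ΣF_x = 0: no horizontal applied forces, so C_x = 0.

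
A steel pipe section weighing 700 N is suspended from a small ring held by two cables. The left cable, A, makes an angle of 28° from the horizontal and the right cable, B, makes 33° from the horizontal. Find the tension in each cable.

ΣF_x = 0: −T_A·cos28° + T_B·cos33° = 0 → T_B = 1.05279·T_A.
ΣF_y = 0: T_A·sin28° + T_B·sin33° = 700.
Substitute: T_A·(0.469472 + 1.05279·0.544639) = 700 → T_A = 671.229 ≈ 671.2 N.
Then T_B = 1.05279 × 671.229 = 706.7 N.

T_A = 671.2 N, T_B = 706.7 N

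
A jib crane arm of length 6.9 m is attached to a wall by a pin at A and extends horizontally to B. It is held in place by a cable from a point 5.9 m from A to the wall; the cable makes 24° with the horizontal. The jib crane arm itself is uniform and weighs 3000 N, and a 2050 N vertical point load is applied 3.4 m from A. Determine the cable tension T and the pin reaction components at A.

ΣM about A: T·sin24°·5.9 − 3000·3.45 − 2050·3.4 = 0 → T = 17320/(5.9·0.406737) = 7217.42 ≈ 7217 N.
ΣF_x = 0: A_x − T·cos24° = 0 → A_x = 7217.42 × 0.913545 = 6593 N.
ΣF_y = 0: A_y + T·sin24° − 3000 − 2050 = 0 → A_y = 5050 − 7217.42 × 0.406737 = 2114 N.

T = 7217 N, A_x = 6593 N, A_y = 2114 N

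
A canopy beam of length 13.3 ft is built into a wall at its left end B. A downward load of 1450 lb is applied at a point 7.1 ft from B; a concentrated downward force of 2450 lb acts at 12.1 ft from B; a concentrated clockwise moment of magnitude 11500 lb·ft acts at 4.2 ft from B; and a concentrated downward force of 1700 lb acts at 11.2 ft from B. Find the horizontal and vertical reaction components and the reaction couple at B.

B_x = 0, B_y = 5600 lb, M_B = 70480 lb·ft

ΣF_x = 0: B_x = 0.
ΣF_y = 0: B_y − 1450 − 2450 − 1700 = 0 → B_y = 5600 lb.
ΣM about B: M_B − 1450·7.1 − 2450·12.1 − 11500 − 1700·11.2 = 0 → M_B = 70480 lb·ft.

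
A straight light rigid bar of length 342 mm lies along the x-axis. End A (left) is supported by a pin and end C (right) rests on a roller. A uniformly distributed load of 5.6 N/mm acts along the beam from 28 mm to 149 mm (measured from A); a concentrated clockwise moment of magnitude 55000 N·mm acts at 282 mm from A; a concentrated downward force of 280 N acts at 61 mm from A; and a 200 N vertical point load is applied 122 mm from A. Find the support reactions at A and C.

Resultant of the distributed load: 5.6 × 121 = 677.6 N at 88.5 mm from A.
ΣM about A: C_y·342 − (5.6·121)·88.5 − 55000 − 280·61 − 200·122 = 0 → C_y = 156447.6/342 = 457.449 ≈ 457.4 N.
ΣF_y = 0: A_y + 457.449 − 5.6·121 − 280 − 200 = 0 → A_y = 700.2 N.
ΣF_x = 0: no horizontal applied forces, so A_x = 0.

A_x = 0, A_y = 700.2 N, C_y = 457.4 N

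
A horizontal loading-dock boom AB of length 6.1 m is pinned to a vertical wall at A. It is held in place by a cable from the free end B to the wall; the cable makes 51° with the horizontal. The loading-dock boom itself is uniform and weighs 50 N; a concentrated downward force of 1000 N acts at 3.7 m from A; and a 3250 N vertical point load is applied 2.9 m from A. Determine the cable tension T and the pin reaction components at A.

T = 2801 N, A_x = 1763 N, A_y = 2123 N

ΣM about A: T·sin51°·6.1 − 50·3.05 − 1000·3.7 − 3250·2.9 = 0 → T = 13277.5/(6.1·0.777146) = 2800.81 ≈ 2801 N.
ΣF_x = 0: A_x − T·cos51° = 0 → A_x = 2800.81 × 0.62932 = 1763 N.
ΣF_y = 0: A_y + T·sin51° − 50 − 1000 − 3250 = 0 → A_y = 4300 − 2800.81 × 0.777146 = 2123 N.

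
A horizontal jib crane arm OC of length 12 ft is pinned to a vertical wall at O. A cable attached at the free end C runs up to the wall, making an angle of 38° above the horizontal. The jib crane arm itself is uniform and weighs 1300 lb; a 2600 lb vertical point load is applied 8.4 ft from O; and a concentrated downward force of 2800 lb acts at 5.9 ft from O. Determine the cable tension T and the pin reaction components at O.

ΣM about O: T·sin38°·12 − 1300·6 − 2600·8.4 − 2800·5.9 = 0 → T = 46160/(12·0.615661) = 6248.03 ≈ 6248 lb.
ΣF_x = 0: O_x − T·cos38° = 0 → O_x = 6248.03 × 0.788011 = 4924 lb.
ΣF_y = 0: O_y + T·sin38° − 1300 − 2600 − 2800 = 0 → O_y = 6700 − 6248.03 × 0.615661 = 2853 lb.

T = 6248 lb, O_x = 4924 lb, O_y = 2853 lb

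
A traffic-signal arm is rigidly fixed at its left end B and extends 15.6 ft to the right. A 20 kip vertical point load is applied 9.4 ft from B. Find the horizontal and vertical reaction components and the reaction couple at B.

B_x = 0, B_y = 20.00 kip, M_B = 188.0 kip·ft

ΣF_x = 0: B_x = 0.
ΣF_y = 0: B_y − 20 = 0 → B_y = 20.00 kip.
ΣM about B: M_B − 20·9.4 = 0 → M_B = 188.0 kip·ft.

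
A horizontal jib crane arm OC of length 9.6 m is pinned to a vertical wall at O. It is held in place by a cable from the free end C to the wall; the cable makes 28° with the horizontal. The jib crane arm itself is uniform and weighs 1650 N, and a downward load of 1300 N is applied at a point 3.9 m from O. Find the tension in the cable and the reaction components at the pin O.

ΣM about O: T·sin28°·9.6 − 1650·4.8 − 1300·3.9 = 0 → T = 12990/(9.6·0.469472) = 2882.23 ≈ 2882 N.
ΣF_x = 0: O_x − T·cos28° = 0 → O_x = 2882.23 × 0.882948 = 2545 N.
ΣF_y = 0: O_y + T·sin28° − 1650 − 1300 = 0 → O_y = 2950 − 2882.23 × 0.469472 = 1597 N.

T = 2882 N, O_x = 2545 N, O_y = 1597 N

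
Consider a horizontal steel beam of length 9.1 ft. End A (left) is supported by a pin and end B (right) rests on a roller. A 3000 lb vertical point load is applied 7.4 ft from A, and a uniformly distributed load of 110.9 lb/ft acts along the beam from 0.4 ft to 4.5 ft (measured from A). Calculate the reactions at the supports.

Resultant of the distributed load: 110.9 × 4.1 = 454.69 lb at 2.45 ft from A.
ΣM about A: B_y·9.1 − 3000·7.4 − (110.9·4.1)·2.45 = 0 → B_y = 23313.9905/9.1 = 2561.98 ≈ 2562 lb.
ΣF_y = 0: A_y + 2561.98 − 3000 − 110.9·4.1 = 0 → A_y = 892.7 lb.
ΣF_x = 0: no horizontal applied forces, so A_x = 0.

A_x = 0, A_y = 892.7 lb, B_y = 2562 lb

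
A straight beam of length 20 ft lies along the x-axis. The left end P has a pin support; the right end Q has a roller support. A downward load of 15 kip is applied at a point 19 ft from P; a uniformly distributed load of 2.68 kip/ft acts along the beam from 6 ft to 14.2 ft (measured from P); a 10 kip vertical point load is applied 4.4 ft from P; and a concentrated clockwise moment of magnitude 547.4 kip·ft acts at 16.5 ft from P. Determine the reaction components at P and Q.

P_x = 0, P_y = -7.942 kip, Q_y = 54.92 kip

Resultant of the distributed load: 2.68 × 8.2 = 21.976 kip at 10.1 ft from P.
Moments about P: Q_y·20 − 15·19 − (2.68·8.2)·10.1 − 10·4.4 − 547.4 = 0 → Q_y = 1098.3576/20 = 54.9179 ≈ 54.92 kip.
ΣF_y = 0: P_y + 54.9179 − 15 − 2.68·8.2 − 10 = 0 → P_y = -7.942 kip.
ΣF_x = 0: no horizontal applied forces, so P_x = 0.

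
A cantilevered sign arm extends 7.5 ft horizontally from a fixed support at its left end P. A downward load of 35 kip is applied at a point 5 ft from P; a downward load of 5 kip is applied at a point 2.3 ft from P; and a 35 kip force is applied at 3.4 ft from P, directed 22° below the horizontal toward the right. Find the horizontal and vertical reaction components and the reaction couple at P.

ΣF_x = 0: P_x + 35·cos22° = 0 → P_x = -32.45 kip.
ΣF_y = 0: P_y − 35 − 5 − 35·sin22° = 0 → P_y = 53.11 kip.
ΣM about P: M_P − 35·5 − 5·2.3 − 35·sin22°·3.4 = 0 → M_P = 231.1 kip·ft.

P_x = -32.45 kip, P_y = 53.11 kip, M_P = 231.1 kip·ft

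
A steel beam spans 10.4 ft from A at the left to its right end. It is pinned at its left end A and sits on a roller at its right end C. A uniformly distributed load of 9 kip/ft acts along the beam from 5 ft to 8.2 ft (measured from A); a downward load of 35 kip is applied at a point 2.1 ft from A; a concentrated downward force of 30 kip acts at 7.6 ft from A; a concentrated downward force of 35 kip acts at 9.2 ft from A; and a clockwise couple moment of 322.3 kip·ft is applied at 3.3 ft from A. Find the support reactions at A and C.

Resultant of the distributed load: 9 × 3.2 = 28.8 kip at 6.6 ft from A.
Moments about A: C_y·10.4 − (9·3.2)·6.6 − 35·2.1 − 30·7.6 − 35·9.2 − 322.3 = 0 → C_y = 1135.88/10.4 = 109.219 ≈ 109.2 kip.
ΣF_y = 0: A_y + 109.219 − 9·3.2 − 35 − 30 − 35 = 0 → A_y = 19.58 kip.
ΣF_x = 0: no horizontal applied forces, so A_x = 0.

A_x = 0, A_y = 19.58 kip, C_y = 109.2 kip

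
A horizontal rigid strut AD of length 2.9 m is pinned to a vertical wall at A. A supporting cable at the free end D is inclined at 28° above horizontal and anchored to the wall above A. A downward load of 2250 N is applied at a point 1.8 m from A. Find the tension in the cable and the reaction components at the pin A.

T = 2975 N, A_x = 2627 N, A_y = 853.4 N

ΣM about A: T·sin28°·2.9 − 2250·1.8 = 0 → T = 4050/(2.9·0.469472) = 2974.73 ≈ 2975 N.
ΣF_x = 0: A_x − T·cos28° = 0 → A_x = 2974.73 × 0.882948 = 2627 N.
ΣF_y = 0: A_y + T·sin28° − 2250 = 0 → A_y = 2250 − 2974.73 × 0.469472 = 853.4 N.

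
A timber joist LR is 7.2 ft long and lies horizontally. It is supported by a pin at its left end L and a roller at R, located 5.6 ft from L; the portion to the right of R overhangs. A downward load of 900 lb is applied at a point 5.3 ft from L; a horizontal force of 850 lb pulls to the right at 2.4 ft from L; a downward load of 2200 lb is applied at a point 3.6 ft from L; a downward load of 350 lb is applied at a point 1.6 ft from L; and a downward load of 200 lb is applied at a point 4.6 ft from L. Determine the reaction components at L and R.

ΣM about L: R_y·5.6 − 900·5.3 − 2200·3.6 − 350·1.6 − 200·4.6 = 0 → R_y = 14170/5.6 = 2530.36 ≈ 2530 lb.
ΣF_y = 0: L_y + 2530.36 − 900 − 2200 − 350 − 200 = 0 → L_y = 1120 lb.
ΣF_x = 0: L_x + 850 = 0 → L_x = -850.0 lb.

L_x = -850.0 lb, L_y = 1120 lb, R_y = 2530 lb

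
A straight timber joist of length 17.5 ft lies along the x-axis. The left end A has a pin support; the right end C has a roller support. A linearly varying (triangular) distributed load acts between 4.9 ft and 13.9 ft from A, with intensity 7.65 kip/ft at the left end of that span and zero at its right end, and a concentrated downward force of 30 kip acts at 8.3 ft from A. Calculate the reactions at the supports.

Resultant of the triangular load: ½ × 7.65 × 9 = 34.425 kip, acting at 7.9 ft from A (one-third of the span from the peak).
Taking moments about A: C_y·17.5 − (½·7.65·9)·7.9 − 30·8.3 = 0 → C_y = 520.9575/17.5 = 29.769 ≈ 29.77 kip.
ΣF_y = 0: A_y + 29.769 − ½·7.65·9 − 30 = 0 → A_y = 34.66 kip.
ΣF_x = 0: no horizontal applied forces, so A_x = 0.

A_x = 0, A_y = 34.66 kip, C_y = 29.77 kip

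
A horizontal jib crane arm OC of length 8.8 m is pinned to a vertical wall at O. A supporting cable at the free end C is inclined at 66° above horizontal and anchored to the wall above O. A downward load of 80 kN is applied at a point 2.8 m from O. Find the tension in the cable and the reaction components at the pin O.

T = 27.86 kN, O_x = 11.33 kN, O_y = 54.55 kN

ΣM about O: T·sin66°·8.8 − 80·2.8 = 0 → T = 224/(8.8·0.913545) = 27.8635 ≈ 27.86 kN.
ΣF_x = 0: O_x − T·cos66° = 0 → O_x = 27.8635 × 0.406737 = 11.33 kN.
ΣF_y = 0: O_y + T·sin66° − 80 = 0 → O_y = 80 − 27.8635 × 0.913545 = 54.55 kN.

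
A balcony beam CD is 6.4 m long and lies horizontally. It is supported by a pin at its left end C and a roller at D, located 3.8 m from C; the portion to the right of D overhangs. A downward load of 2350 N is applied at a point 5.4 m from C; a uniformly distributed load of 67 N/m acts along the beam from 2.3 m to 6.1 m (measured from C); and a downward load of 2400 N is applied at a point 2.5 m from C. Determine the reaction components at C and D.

Resultant of the distributed load: 67 × 3.8 = 254.6 N at 4.2 m from C.
Taking moments about C: D_y·3.8 − 2350·5.4 − (67·3.8)·4.2 − 2400·2.5 = 0 → D_y = 19759.32/3.8 = 5199.82 ≈ 5200 N.
ΣF_y = 0: C_y + 5199.82 − 2350 − 67·3.8 − 2400 = 0 → C_y = -195.2 N.
ΣF_x = 0: no horizontal applied forces, so C_x = 0.

C_x = 0, C_y = -195.2 N, D_y = 5200 N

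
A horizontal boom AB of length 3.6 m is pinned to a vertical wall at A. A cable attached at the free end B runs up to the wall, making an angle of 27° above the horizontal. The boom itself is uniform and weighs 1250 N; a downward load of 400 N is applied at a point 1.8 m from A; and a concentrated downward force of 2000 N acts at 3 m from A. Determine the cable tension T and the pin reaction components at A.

T = 5488 N, A_x = 4890 N, A_y = 1158 N

ΣM about A: T·sin27°·3.6 − 1250·1.8 − 400·1.8 − 2000·3 = 0 → T = 8970/(3.6·0.45399) = 5488.37 ≈ 5488 N.
ΣF_x = 0: A_x − T·cos27° = 0 → A_x = 5488.37 × 0.891007 = 4890 N.
ΣF_y = 0: A_y + T·sin27° − 1250 − 400 − 2000 = 0 → A_y = 3650 − 5488.37 × 0.45399 = 1158 N.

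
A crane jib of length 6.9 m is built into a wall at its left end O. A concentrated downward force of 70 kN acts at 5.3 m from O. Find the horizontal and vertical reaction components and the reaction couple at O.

ΣF_x = 0: O_x = 0.
ΣF_y = 0: O_y − 70 = 0 → O_y = 70.00 kN.
ΣM about O: M_O − 70·5.3 = 0 → M_O = 371.0 kN·m.

O_x = 0, O_y = 70.00 kN, M_O = 371.0 kN·m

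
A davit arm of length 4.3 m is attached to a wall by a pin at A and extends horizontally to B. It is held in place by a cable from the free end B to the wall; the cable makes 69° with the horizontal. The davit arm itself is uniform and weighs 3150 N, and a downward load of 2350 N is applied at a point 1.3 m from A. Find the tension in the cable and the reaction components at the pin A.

T = 2448 N, A_x = 877.3 N, A_y = 3215 N

ΣM about A: T·sin69°·4.3 − 3150·2.15 − 2350·1.3 = 0 → T = 9827.5/(4.3·0.93358) = 2448.07 ≈ 2448 N.
ΣF_x = 0: A_x − T·cos69° = 0 → A_x = 2448.07 × 0.358368 = 877.3 N.
ΣF_y = 0: A_y + T·sin69° − 3150 − 2350 = 0 → A_y = 5500 − 2448.07 × 0.93358 = 3215 N.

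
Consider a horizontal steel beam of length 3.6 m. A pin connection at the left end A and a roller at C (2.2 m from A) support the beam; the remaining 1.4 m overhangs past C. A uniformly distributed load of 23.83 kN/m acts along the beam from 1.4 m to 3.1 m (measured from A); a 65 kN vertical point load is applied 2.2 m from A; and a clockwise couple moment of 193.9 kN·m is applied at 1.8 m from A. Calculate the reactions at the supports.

Resultant of the distributed load: 23.83 × 1.7 = 40.511 kN at 2.25 m from A.
Moments about A: C_y·2.2 − (23.83·1.7)·2.25 − 65·2.2 − 193.9 = 0 → C_y = 428.04975/2.2 = 194.568 ≈ 194.6 kN.
ΣF_y = 0: A_y + 194.568 − 23.83·1.7 − 65 = 0 → A_y = -89.06 kN.
ΣF_x = 0: no horizontal applied forces, so A_x = 0.

A_x = 0, A_y = -89.06 kN, C_y = 194.6 kN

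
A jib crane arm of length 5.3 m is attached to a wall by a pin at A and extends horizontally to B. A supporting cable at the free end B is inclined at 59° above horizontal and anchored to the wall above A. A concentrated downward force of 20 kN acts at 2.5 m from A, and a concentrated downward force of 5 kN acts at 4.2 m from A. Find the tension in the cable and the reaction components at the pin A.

T = 15.63 kN, A_x = 8.049 kN, A_y = 11.60 kN

ΣM about A: T·sin59°·5.3 − 20·2.5 − 5·4.2 = 0 → T = 71/(5.3·0.857167) = 15.6285 ≈ 15.63 kN.
ΣF_x = 0: A_x − T·cos59° = 0 → A_x = 15.6285 × 0.515038 = 8.049 kN.
ΣF_y = 0: A_y + T·sin59° − 20 − 5 = 0 → A_y = 25 − 15.6285 × 0.857167 = 11.60 kN.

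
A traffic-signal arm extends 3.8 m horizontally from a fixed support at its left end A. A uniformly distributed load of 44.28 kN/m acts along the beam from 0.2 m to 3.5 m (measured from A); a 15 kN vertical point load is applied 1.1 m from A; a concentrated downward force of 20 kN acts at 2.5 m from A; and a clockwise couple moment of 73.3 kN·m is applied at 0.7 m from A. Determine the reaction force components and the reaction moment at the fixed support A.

A_x = 0, A_y = 181.1 kN, M_A = 410.1 kN·m

Resultant of the distributed load: 44.28 × 3.3 = 146.124 kN at 1.85 m from A.
ΣF_x = 0: A_x = 0.
ΣF_y = 0: A_y − 44.28·3.3 − 15 − 20 = 0 → A_y = 181.1 kN.
ΣM about A: M_A − (44.28·3.3)·1.85 − 15·1.1 − 20·2.5 − 73.3 = 0 → M_A = 410.1 kN·m.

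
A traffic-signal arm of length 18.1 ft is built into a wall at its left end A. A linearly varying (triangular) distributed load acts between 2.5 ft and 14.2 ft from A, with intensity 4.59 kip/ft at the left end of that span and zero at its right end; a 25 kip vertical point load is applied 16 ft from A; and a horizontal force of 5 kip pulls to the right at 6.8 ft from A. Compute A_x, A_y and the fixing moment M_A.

Resultant of the triangular load: ½ × 4.59 × 11.7 = 26.8515 kip, acting at 6.4 ft from A (one-third of the span from the peak).
ΣF_x = 0: A_x + 5 = 0 → A_x = -5.000 kip.
ΣF_y = 0: A_y − ½·4.59·11.7 − 25 = 0 → A_y = 51.85 kip.
ΣM about A: M_A − (½·4.59·11.7)·6.4 − 25·16 = 0 → M_A = 571.8 kip·ft.

A_x = -5.000 kip, A_y = 51.85 kip, M_A = 571.8 kip·ft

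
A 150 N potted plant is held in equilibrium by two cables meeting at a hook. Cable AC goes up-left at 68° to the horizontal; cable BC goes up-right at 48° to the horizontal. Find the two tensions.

ΣF_x = 0: −T_AC·cos68° + T_BC·cos48° = 0 → T_BC = 0.559841·T_AC.
ΣF_y = 0: T_AC·sin68° + T_BC·sin48° = 150.
Substitute: T_AC·(0.927184 + 0.559841·0.743145) = 150 → T_AC = 111.671 ≈ 111.7 N.
Then T_BC = 0.559841 × 111.671 = 62.52 N.

T_AC = 111.7 N, T_BC = 62.52 N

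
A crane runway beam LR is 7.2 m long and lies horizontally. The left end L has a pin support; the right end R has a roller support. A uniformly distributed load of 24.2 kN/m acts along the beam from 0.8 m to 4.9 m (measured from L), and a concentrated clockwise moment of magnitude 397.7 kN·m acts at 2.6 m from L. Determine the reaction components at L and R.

Resultant of the distributed load: 24.2 × 4.1 = 99.22 kN at 2.85 m from L.
Moments about L: R_y·7.2 − (24.2·4.1)·2.85 − 397.7 = 0 → R_y = 680.477/7.2 = 94.5107 ≈ 94.51 kN.
ΣF_y = 0: L_y + 94.5107 − 24.2·4.1 = 0 → L_y = 4.709 kN.
ΣF_x = 0: no horizontal applied forces, so L_x = 0.

L_x = 0, L_y = 4.709 kN, R_y = 94.51 kN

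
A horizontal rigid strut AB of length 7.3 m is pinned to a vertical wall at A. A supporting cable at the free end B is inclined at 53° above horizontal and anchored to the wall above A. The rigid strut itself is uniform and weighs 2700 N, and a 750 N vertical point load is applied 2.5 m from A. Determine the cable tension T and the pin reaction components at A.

T = 2012 N, A_x = 1211 N, A_y = 1843 N

ΣM about A: T·sin53°·7.3 − 2700·3.65 − 750·2.5 = 0 → T = 11730/(7.3·0.798636) = 2011.99 ≈ 2012 N.
ΣF_x = 0: A_x − T·cos53° = 0 → A_x = 2011.99 × 0.601815 = 1211 N.
ΣF_y = 0: A_y + T·sin53° − 2700 − 750 = 0 → A_y = 3450 − 2011.99 × 0.798636 = 1843 N.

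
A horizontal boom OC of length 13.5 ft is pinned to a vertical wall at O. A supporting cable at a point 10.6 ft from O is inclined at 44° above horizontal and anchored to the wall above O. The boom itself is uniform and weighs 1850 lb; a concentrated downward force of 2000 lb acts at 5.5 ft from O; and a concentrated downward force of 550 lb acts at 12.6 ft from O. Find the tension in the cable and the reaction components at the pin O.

T = 4131 lb, O_x = 2972 lb, O_y = 1530 lb

ΣM about O: T·sin44°·10.6 − 1850·6.75 − 2000·5.5 − 550·12.6 = 0 → T = 30417.5/(10.6·0.694658) = 4130.92 ≈ 4131 lb.
ΣF_x = 0: O_x − T·cos44° = 0 → O_x = 4130.92 × 0.71934 = 2972 lb.
ΣF_y = 0: O_y + T·sin44° − 1850 − 2000 − 550 = 0 → O_y = 4400 − 4130.92 × 0.694658 = 1530 lb.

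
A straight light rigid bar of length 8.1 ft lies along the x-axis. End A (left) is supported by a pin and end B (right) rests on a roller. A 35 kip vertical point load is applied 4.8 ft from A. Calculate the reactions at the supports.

A_x = 0, A_y = 14.26 kip, B_y = 20.74 kip

Taking moments about A: B_y·8.1 − 35·4.8 = 0 → B_y = 168/8.1 = 20.7407 ≈ 20.74 kip.
ΣF_y = 0: A_y + 20.7407 − 35 = 0 → A_y = 14.26 kip.
ΣF_x = 0: no horizontal applied forces, so A_x = 0.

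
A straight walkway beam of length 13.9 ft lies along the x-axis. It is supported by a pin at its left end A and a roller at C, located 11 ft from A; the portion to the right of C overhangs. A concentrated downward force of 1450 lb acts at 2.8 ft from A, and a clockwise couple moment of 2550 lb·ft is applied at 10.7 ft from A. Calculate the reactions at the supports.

Moments about A: C_y·11 − 1450·2.8 − 2550 = 0 → C_y = 6610/11 = 600.909 ≈ 600.9 lb.
ΣF_y = 0: A_y + 600.909 − 1450 = 0 → A_y = 849.1 lb.
ΣF_x = 0: no horizontal applied forces, so A_x = 0.

A_x = 0, A_y = 849.1 lb, C_y = 600.9 lb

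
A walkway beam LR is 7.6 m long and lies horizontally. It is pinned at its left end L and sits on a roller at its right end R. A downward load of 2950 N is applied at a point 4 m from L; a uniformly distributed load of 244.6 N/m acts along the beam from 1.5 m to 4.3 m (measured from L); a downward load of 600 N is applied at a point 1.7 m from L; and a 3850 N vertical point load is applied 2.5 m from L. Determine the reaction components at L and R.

Resultant of the distributed load: 244.6 × 2.8 = 684.88 N at 2.9 m from L.
Taking moments about L: R_y·7.6 − 2950·4 − (244.6·2.8)·2.9 − 600·1.7 − 3850·2.5 = 0 → R_y = 24431.152/7.6 = 3214.63 ≈ 3215 N.
ΣF_y = 0: L_y + 3214.63 − 2950 − 244.6·2.8 − 600 − 3850 = 0 → L_y = 4870 N.
ΣF_x = 0: no horizontal applied forces, so L_x = 0.

L_x = 0, L_y = 4870 N, R_y = 3215 N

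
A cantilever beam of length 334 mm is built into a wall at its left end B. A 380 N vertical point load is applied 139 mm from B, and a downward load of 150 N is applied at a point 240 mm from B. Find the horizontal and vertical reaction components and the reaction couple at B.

B_x = 0, B_y = 530.0 N, M_B = 88820 N·mm

ΣF_x = 0: B_x = 0.
ΣF_y = 0: B_y − 380 − 150 = 0 → B_y = 530.0 N.
ΣM about B: M_B − 380·139 − 150·240 = 0 → M_B = 88820 N·mm.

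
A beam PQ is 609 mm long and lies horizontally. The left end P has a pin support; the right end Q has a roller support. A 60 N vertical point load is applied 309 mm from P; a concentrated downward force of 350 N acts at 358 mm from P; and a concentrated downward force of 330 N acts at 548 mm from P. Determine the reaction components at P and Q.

Taking moments about P: Q_y·609 − 60·309 − 350·358 − 330·548 = 0 → Q_y = 324680/609 = 533.136 ≈ 533.1 N.
ΣF_y = 0: P_y + 533.136 − 60 − 350 − 330 = 0 → P_y = 206.9 N.
ΣF_x = 0: no horizontal applied forces, so P_x = 0.

P_x = 0, P_y = 206.9 N, Q_y = 533.1 N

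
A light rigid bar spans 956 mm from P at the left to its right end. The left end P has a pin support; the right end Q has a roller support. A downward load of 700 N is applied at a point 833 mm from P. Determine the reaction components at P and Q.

P_x = 0, P_y = 90.06 N, Q_y = 609.9 N

Moments about P: Q_y·956 − 700·833 = 0 → Q_y = 583100/956 = 609.937 ≈ 609.9 N.
ΣF_y = 0: P_y + 609.937 − 700 = 0 → P_y = 90.06 N.
ΣF_x = 0: no horizontal applied forces, so P_x = 0.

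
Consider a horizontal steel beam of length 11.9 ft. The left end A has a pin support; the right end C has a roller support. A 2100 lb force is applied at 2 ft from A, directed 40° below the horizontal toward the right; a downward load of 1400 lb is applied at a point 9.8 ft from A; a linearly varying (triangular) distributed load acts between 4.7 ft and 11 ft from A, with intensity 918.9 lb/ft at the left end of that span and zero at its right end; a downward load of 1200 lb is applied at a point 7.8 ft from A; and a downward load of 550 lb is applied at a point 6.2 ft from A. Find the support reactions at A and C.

Resultant of the triangular load: ½ × 918.9 × 6.3 = 2894.535 lb, acting at 6.8 ft from A (one-third of the span from the peak).
Moments about A: C_y·11.9 − 2100·sin40°·2 − 1400·9.8 − (½·918.9·6.3)·6.8 − 1200·7.8 − 550·6.2 = 0 → C_y = 48872.5/11.9 = 4106.93 ≈ 4107 lb.
ΣF_y = 0: A_y + 4106.93 − 2100·sin40° − 1400 − ½·918.9·6.3 − 1200 − 550 = 0 → A_y = 3287 lb.
ΣF_x = 0: A_x + 2100·cos40° = 0 → A_x = -1609 lb.

A_x = -1609 lb, A_y = 3287 lb, C_y = 4107 lb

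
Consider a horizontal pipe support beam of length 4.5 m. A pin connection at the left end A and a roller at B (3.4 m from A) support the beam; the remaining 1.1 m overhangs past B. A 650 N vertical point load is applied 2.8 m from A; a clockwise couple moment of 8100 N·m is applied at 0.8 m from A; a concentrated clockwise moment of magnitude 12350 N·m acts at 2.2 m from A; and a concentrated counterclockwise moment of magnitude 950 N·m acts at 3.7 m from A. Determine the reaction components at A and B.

Taking moments about A: B_y·3.4 − 650·2.8 − 8100 − 12350 + 950 = 0 → B_y = 21320/3.4 = 6270.59 ≈ 6271 N.
ΣF_y = 0: A_y + 6270.59 − 650 = 0 → A_y = -5621 N.
ΣF_x = 0: no horizontal applied forces, so A_x = 0.

A_x = 0, A_y = -5621 N, B_y = 6271 N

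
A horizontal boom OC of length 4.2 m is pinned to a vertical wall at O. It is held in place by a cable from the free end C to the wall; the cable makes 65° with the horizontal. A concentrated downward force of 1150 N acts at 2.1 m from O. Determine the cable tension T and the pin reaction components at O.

ΣM about O: T·sin65°·4.2 − 1150·2.1 = 0 → T = 2415/(4.2·0.906308) = 634.442 ≈ 634.4 N.
ΣF_x = 0: O_x − T·cos65° = 0 → O_x = 634.442 × 0.422618 = 268.1 N.
ΣF_y = 0: O_y + T·sin65° − 1150 = 0 → O_y = 1150 − 634.442 × 0.906308 = 575.0 N.

T = 634.4 N, O_x = 268.1 N, O_y = 575.0 N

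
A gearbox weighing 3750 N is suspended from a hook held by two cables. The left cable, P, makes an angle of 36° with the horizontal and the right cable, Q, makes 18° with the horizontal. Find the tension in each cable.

ΣF_x = 0: −T_P·cos36° + T_Q·cos18° = 0 → T_Q = 0.850651·T_P.
ΣF_y = 0: T_P·sin36° + T_Q·sin18° = 3750.
Substitute: T_P·(0.587785 + 0.850651·0.309017) = 3750 → T_P = 4408.39 ≈ 4408 N.
Then T_Q = 0.850651 × 4408.39 = 3750 N.

T_P = 4408 N, T_Q = 3750 N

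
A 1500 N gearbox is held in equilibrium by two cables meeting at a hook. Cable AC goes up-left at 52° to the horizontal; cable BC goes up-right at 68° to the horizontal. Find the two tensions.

ΣF_x = 0: −T_AC·cos52° + T_BC·cos68° = 0 → T_BC = 1.64349·T_AC.
ΣF_y = 0: T_AC·sin52° + T_BC·sin68° = 1500.
Substitute: T_AC·(0.788011 + 1.64349·0.927184) = 1500 → T_AC = 648.837 ≈ 648.8 N.
Then T_BC = 1.64349 × 648.837 = 1066 N.

T_AC = 648.8 N, T_BC = 1066 N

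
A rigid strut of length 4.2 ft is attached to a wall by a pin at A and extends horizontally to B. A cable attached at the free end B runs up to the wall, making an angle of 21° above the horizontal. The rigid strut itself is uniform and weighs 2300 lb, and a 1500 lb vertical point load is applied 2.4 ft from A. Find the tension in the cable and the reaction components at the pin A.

ΣM about A: T·sin21°·4.2 − 2300·2.1 − 1500·2.4 = 0 → T = 8430/(4.2·0.358368) = 5600.79 ≈ 5601 lb.
ΣF_x = 0: A_x − T·cos21° = 0 → A_x = 5600.79 × 0.93358 = 5229 lb.
ΣF_y = 0: A_y + T·sin21° − 2300 − 1500 = 0 → A_y = 3800 − 5600.79 × 0.358368 = 1793 lb.

T = 5601 lb, A_x = 5229 lb, A_y = 1793 lb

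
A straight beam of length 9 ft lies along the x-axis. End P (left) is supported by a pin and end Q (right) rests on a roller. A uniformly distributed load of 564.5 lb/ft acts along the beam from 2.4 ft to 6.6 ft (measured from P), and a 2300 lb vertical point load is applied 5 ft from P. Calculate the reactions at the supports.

Resultant of the distributed load: 564.5 × 4.2 = 2370.9 lb at 4.5 ft from P.
Taking moments about P: Q_y·9 − (564.5·4.2)·4.5 − 2300·5 = 0 → Q_y = 22169.05/9 = 2463.23 ≈ 2463 lb.
ΣF_y = 0: P_y + 2463.23 − 564.5·4.2 − 2300 = 0 → P_y = 2208 lb.
ΣF_x = 0: no horizontal applied forces, so P_x = 0.

P_x = 0, P_y = 2208 lb, Q_y = 2463 lb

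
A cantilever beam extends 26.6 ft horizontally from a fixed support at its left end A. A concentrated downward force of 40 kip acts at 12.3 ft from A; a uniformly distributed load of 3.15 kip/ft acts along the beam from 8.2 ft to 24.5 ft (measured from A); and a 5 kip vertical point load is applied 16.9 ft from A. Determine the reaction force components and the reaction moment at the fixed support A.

Resultant of the distributed load: 3.15 × 16.3 = 51.345 kip at 16.35 ft from A.
ΣF_x = 0: A_x = 0.
ΣF_y = 0: A_y − 40 − 3.15·16.3 − 5 = 0 → A_y = 96.34 kip.
ΣM about A: M_A − 40·12.3 − (3.15·16.3)·16.35 − 5·16.9 = 0 → M_A = 1416 kip·ft.

A_x = 0, A_y = 96.34 kip, M_A = 1416 kip·ft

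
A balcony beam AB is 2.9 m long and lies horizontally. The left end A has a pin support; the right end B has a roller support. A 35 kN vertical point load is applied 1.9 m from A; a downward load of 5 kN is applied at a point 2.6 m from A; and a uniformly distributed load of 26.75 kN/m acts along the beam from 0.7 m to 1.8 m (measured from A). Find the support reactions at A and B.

Resultant of the distributed load: 26.75 × 1.1 = 29.425 kN at 1.25 m from A.
Moments about A: B_y·2.9 − 35·1.9 − 5·2.6 − (26.75·1.1)·1.25 = 0 → B_y = 116.28125/2.9 = 40.097 ≈ 40.10 kN.
ΣF_y = 0: A_y + 40.097 − 35 − 5 − 26.75·1.1 = 0 → A_y = 29.33 kN.
ΣF_x = 0: no horizontal applied forces, so A_x = 0.

A_x = 0, A_y = 29.33 kN, B_y = 40.10 kN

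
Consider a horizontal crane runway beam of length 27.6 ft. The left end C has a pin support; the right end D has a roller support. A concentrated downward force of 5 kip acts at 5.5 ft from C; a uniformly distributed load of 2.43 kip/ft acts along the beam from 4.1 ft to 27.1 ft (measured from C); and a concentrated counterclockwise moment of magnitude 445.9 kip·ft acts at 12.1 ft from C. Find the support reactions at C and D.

Resultant of the distributed load: 2.43 × 23 = 55.89 kip at 15.6 ft from C.
Moments about C: D_y·27.6 − 5·5.5 − (2.43·23)·15.6 + 445.9 = 0 → D_y = 453.484/27.6 = 16.4306 ≈ 16.43 kip.
ΣF_y = 0: C_y + 16.4306 − 5 − 2.43·23 = 0 → C_y = 44.46 kip.
ΣF_x = 0: no horizontal applied forces, so C_x = 0.

C_x = 0, C_y = 44.46 kip, D_y = 16.43 kip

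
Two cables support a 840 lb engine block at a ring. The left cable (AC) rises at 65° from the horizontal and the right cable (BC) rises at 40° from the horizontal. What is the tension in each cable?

ΣF_x = 0: −T_AC·cos65° + T_BC·cos40° = 0 → T_BC = 0.551689·T_AC.
ΣF_y = 0: T_AC·sin65° + T_BC·sin40° = 840.
Substitute: T_AC·(0.906308 + 0.551689·0.642788) = 840 → T_AC = 666.177 ≈ 666.2 lb.
Then T_BC = 0.551689 × 666.177 = 367.5 lb.

T_AC = 666.2 lb, T_BC = 367.5 lb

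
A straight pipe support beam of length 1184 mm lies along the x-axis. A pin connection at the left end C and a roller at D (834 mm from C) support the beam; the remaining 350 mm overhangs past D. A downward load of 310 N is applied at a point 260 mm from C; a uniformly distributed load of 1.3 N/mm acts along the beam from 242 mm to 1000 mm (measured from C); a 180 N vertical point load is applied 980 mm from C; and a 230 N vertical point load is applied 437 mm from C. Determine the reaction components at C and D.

C_x = 0, C_y = 543.0 N, D_y = 1162 N

Resultant of the distributed load: 1.3 × 758 = 985.4 N at 621 mm from C.
Moments about C: D_y·834 − 310·260 − (1.3·758)·621 − 180·980 − 230·437 = 0 → D_y = 969443.4/834 = 1162.4 ≈ 1162 N.
ΣF_y = 0: C_y + 1162.4 − 310 − 1.3·758 − 180 − 230 = 0 → C_y = 543.0 N.
ΣF_x = 0: no horizontal applied forces, so C_x = 0.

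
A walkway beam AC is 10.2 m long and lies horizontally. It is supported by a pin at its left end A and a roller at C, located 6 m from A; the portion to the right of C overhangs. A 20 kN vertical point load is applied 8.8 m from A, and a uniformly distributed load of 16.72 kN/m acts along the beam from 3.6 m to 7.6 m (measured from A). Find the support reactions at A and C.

Resultant of the distributed load: 16.72 × 4 = 66.88 kN at 5.6 m from A.
Moments about A: C_y·6 − 20·8.8 − (16.72·4)·5.6 = 0 → C_y = 550.528/6 = 91.7547 ≈ 91.75 kN.
ΣF_y = 0: A_y + 91.7547 − 20 − 16.72·4 = 0 → A_y = -4.875 kN.
ΣF_x = 0: no horizontal applied forces, so A_x = 0.

A_x = 0, A_y = -4.875 kN, C_y = 91.75 kN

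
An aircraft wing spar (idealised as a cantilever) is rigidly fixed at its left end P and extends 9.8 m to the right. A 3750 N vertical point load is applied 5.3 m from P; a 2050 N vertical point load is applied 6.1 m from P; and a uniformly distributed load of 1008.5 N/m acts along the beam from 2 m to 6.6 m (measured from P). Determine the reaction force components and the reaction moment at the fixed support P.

Resultant of the distributed load: 1008.5 × 4.6 = 4639.1 N at 4.3 m from P.
ΣF_x = 0: P_x = 0.
ΣF_y = 0: P_y − 3750 − 2050 − 1008.5·4.6 = 0 → P_y = 10440 N.
ΣM about P: M_P − 3750·5.3 − 2050·6.1 − (1008.5·4.6)·4.3 = 0 → M_P = 52330 N·m.

P_x = 0, P_y = 10440 N, M_P = 52330 N·m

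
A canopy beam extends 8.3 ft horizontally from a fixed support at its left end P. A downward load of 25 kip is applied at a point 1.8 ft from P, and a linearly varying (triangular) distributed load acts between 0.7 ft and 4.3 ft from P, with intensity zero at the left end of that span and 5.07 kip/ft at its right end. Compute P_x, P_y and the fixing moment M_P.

Resultant of the triangular load: ½ × 5.07 × 3.6 = 9.126 kip, acting at 3.1 ft from P (one-third of the span from the peak).
ΣF_x = 0: P_x = 0.
ΣF_y = 0: P_y − 25 − ½·5.07·3.6 = 0 → P_y = 34.13 kip.
ΣM about P: M_P − 25·1.8 − (½·5.07·3.6)·3.1 = 0 → M_P = 73.29 kip·ft.

P_x = 0, P_y = 34.13 kip, M_P = 73.29 kip·ft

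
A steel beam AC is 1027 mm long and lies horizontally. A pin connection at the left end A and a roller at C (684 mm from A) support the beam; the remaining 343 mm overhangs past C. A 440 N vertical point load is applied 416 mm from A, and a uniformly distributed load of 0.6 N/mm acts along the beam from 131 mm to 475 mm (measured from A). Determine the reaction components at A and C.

A_x = 0, A_y = 287.4 N, C_y = 359.0 N

Resultant of the distributed load: 0.6 × 344 = 206.4 N at 303 mm from A.
Taking moments about A: C_y·684 − 440·416 − (0.6·344)·303 = 0 → C_y = 245579.2/684 = 359.034 ≈ 359.0 N.
ΣF_y = 0: A_y + 359.034 − 440 − 0.6·344 = 0 → A_y = 287.4 N.
ΣF_x = 0: no horizontal applied forces, so A_x = 0.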